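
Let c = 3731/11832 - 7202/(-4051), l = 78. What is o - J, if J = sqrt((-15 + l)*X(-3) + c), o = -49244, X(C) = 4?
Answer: -49244 - sqrt(145939817246459322)/23965716 ≈ -49260.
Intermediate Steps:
c = 100328345/47931432 (c = 3731*(1/11832) - 7202*(-1/4051) = 3731/11832 + 7202/4051 = 100328345/47931432 ≈ 2.0932)
J = sqrt(145939817246459322)/23965716 (J = sqrt((-15 + 78)*4 + 100328345/47931432) = sqrt(63*4 + 100328345/47931432) = sqrt(252 + 100328345/47931432) = sqrt(12179049209/47931432) = sqrt(145939817246459322)/23965716 ≈ 15.940)
o - J = -49244 - sqrt(145939817246459322)/23965716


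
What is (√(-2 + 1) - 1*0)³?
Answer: -I ≈ -1.0*I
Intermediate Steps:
(√(-2 + 1) - 1*0)³ = (√(-1) + 0)³ = (I + 0)³ = I³ = -I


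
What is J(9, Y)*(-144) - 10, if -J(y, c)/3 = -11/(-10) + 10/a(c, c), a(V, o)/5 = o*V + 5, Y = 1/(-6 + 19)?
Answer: 149882/235 ≈ 637.80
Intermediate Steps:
Y = 1/13 ≈ 0.076923
a(V, o) = 25 + 5*V*o (a(V, o) = 5*(o*V + 5) = 5*(V*o + 5) = 5*(5 + V*o) = 25 + 5*V*o)
J(y, c) = -33/10 - 30/(25 + 5*c²) (J(y, c) = -3*(-11/(-10) + 10/(25 + 5*c*c)) = -3*(-11*(-⅒) + 10/(25 + 5*c²)) = -3*(11/10 + 10/(25 + 5*c²)) = -33/10 - 30/(25 + 5*c²))
J(9, Y)*(-144) - 10 = (3*(-75 - 11*(1/13)²)/(10*(5 + (1/13)²)))*(-144) - 10 = (3*(-75 - 11*1/169)/(10*(5 + 1/169)))*(-144) - 10 = (3*(-75 - 11/169)/(10*(846/169)))*(-144) - 10 = ((3/10)*(169/846)*(-12686/169))*(-144) - 10 = -6343/1410*(-144) - 10 = 152232/235 - 10 = 149882/235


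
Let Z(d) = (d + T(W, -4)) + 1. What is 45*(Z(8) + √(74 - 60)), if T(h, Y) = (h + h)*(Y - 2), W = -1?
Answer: 945 + 45*√14 ≈ 1113.4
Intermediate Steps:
T(h, Y) = 2*h*(-2 + Y) (T(h, Y) = (2*h)*(-2 + Y) = 2*h*(-2 + Y))
Z(d) = 13 + d (Z(d) = (d + 2*(-1)*(-2 - 4)) + 1 = (d + 2*(-1)*(-6)) + 1 = (d + 12) + 1 = (12 + d) + 1 = 13 + d)
45*(Z(8) + √(74 - 60)) = 45*((13 + 8) + √(74 - 60)) = 45*(21 + √14) = 945 + 45*√14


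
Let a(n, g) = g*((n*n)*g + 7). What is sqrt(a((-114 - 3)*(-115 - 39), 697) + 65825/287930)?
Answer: sqrt(523013076317283855426710)/57586 ≈ 1.2559e+7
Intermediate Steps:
a(n, g) = g*(7 + g*n**2) (a(n, g) = g*(n**2*g + 7) = g*(g*n**2 + 7) = g*(7 + g*n**2))
sqrt(a((-114 - 3)*(-115 - 39), 697) + 65825/287930) = sqrt(697*(7 + 697*((-114 - 3)*(-115 - 39))**2) + 65825/287930) = sqrt(697*(7 + 697*(-117*(-154))**2) + 65825*(1/287930)) = sqrt(697*(7 + 697*18018**2) + 13165/57586) = sqrt(697*(7 + 697*324648324) + 13165/57586) = sqrt(697*(7 + 226279881828) + 13165/57586) = sqrt(697*226279881835 + 13165/57586) = sqrt(157717077638995 + 13165/57586) = sqrt(9082295632919179235/57586) = sqrt(523013076317283855426710)/57586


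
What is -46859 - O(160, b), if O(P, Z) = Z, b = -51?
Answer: -46808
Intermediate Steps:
-46859 - O(160, b) = -46859 - 1*(-51) = -46859 + 51 = -46808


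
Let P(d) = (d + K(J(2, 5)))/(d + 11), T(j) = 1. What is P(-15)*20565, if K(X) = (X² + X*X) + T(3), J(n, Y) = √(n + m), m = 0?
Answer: 102825/2 ≈ 51413.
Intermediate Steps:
J(n, Y) = √n (J(n, Y) = √(n + 0) = √n)
K(X) = 1 + 2*X² (K(X) = (X² + X*X) + 1 = (X² + X²) + 1 = 2*X² + 1 = 1 + 2*X²)
P(d) = (5 + d)/(11 + d) (P(d) = (d + (1 + 2*(√2)²))/(d + 11) = (d + (1 + 2*2))/(11 + d) = (d + (1 + 4))/(11 + d) = (d + 5)/(11 + d) = (5 + d)/(11 + d))
P(-15)*20565 = ((5 - 15)/(11 - 15))*20565 = (-10/(-4))*20565 = -¼*(-10)*20565 = (5/2)*20565 = 102825/2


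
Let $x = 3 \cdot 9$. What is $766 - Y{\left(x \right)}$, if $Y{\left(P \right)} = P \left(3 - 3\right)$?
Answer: $766$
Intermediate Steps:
$x = 27$
$Y{\left(P \right)} = 0$ ($Y{\left(P \right)} = P 0 = 0$)
$766 - Y{\left(x \right)} = 766 - 0 = 766 + 0 = 766$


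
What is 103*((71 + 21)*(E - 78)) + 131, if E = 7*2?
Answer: -606333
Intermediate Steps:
E = 14
103*((71 + 21)*(E - 78)) + 131 = 103*((71 + 21)*(14 - 78)) + 131 = 103*(92*(-64)) + 131 = 103*(-5888) + 131 = -606464 + 131 = -606333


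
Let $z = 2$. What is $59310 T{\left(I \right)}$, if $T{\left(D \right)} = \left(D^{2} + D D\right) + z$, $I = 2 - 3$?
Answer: $237240$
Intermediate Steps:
$I = -1$
$T{\left(D \right)} = 2 + 2 D^{2}$ ($T{\left(D \right)} = \left(D^{2} + D D\right) + 2 = \left(D^{2} + D^{2}\right) + 2 = 2 D^{2} + 2 = 2 + 2 D^{2}$)
$59310 T{\left(I \right)} = 59310 \left(2 + 2 \left(-1\right)^{2}\right) = 59310 \left(2 + 2 \cdot 1\right) = 59310 \left(2 + 2\right) = 59310 \cdot 4 = 237240$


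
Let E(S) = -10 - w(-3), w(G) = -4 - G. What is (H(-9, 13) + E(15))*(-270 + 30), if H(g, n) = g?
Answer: 4320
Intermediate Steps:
E(S) = -9 (E(S) = -10 - (-4 - 1*(-3)) = -10 - (-4 + 3) = -10 - 1*(-1) = -10 + 1 = -9)
(H(-9, 13) + E(15))*(-270 + 30) = (-9 - 9)*(-270 + 30) = -18*(-240) = 4320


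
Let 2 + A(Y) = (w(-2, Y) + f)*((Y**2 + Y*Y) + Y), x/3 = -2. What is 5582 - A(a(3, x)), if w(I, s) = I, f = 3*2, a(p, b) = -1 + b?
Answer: 5220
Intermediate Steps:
x = -6 (x = 3*(-2) = -6)
f = 6
A(Y) = -2 + 4*Y + 8*Y**2 (A(Y) = -2 + (-2 + 6)*((Y**2 + Y*Y) + Y) = -2 + 4*((Y**2 + Y**2) + Y) = -2 + 4*(2*Y**2 + Y) = -2 + 4*(Y + 2*Y**2) = -2 + (4*Y + 8*Y**2) = -2 + 4*Y + 8*Y**2)
5582 - A(a(3, x)) = 5582 - (-2 + 4*(-1 - 6) + 8*(-1 - 6)**2) = 5582 - (-2 + 4*(-7) + 8*(-7)**2) = 5582 - (-2 - 28 + 8*49) = 5582 - (-2 - 28 + 392) = 5582 - 1*362 = 5582 - 362 = 5220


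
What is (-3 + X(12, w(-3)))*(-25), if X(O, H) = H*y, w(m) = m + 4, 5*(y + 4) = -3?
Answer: 190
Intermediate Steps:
y = -23/5 (y = -4 + (⅕)*(-3) = -4 - ⅗ = -23/5 ≈ -4.6000)
w(m) = 4 + m
X(O, H) = -23*H/5 (X(O, H) = H*(-23/5) = -23*H/5)
(-3 + X(12, w(-3)))*(-25) = (-3 - 23*(4 - 3)/5)*(-25) = (-3 - 23/5*1)*(-25) = (-3 - 23/5)*(-25) = -38/5*(-25) = 190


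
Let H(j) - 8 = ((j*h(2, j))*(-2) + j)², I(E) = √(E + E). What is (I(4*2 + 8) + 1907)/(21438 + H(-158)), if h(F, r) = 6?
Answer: 1907/3042090 + 2*√2/1521045 ≈ 0.00062873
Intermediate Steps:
I(E) = √2*√E (I(E) = √(2*E) = √2*√E)
H(j) = 8 + 121*j² (H(j) = 8 + ((j*6)*(-2) + j)² = 8 + ((6*j)*(-2) + j)² = 8 + (-12*j + j)² = 8 + (-11*j)² = 8 + 121*j²)
(I(4*2 + 8) + 1907)/(21438 + H(-158)) = (√2*√(4*2 + 8) + 1907)/(21438 + (8 + 121*(-158)²)) = (√2*√(8 + 8) + 1907)/(21438 + (8 + 121*24964)) = (√2*√16 + 1907)/(21438 + (8 + 3020644)) = (√2*4 + 1907)/(21438 + 3020652) = (4*√2 + 1907)/3042090 = (1907 + 4*√2)*(1/3042090) = 1907/3042090 + 2*√2/1521045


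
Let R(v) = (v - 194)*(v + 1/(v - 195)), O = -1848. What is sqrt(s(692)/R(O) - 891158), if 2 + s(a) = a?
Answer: I*sqrt(529672081933822017143471)/770949953 ≈ 944.01*I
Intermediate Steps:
s(a) = -2 + a
R(v) = (-194 + v)*(v + 1/(-195 + v))
sqrt(s(692)/R(O) - 891158) = sqrt((-2 + 692)/(((-194 + (-1848)**3 - 389*(-1848)**2 + 37831*(-1848))/(-195 - 1848))) - 891158) = sqrt(690/(((-194 - 6311112192 - 389*3415104 - 69911688)/(-2043))) - 891158) = sqrt(690/((-(-194 - 6311112192 - 1328475456 - 69911688)/2043)) - 891158) = sqrt(690/((-1/2043*(-7709499530))) - 891158) = sqrt(690/(7709499530/2043) - 891158) = sqrt(690*(2043/7709499530) - 891158) = sqrt(140967/770949953 - 891158) = sqrt(-687038218074607/770949953) = I*sqrt(529672081933822017143471)/770949953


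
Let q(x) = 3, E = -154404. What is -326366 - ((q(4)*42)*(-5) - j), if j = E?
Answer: -480140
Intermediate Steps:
j = -154404
-326366 - ((q(4)*42)*(-5) - j) = -326366 - ((3*42)*(-5) - 1*(-154404)) = -326366 - (126*(-5) + 154404) = -326366 - (-630 + 154404) = -326366 - 1*153774 = -326366 - 153774 = -480140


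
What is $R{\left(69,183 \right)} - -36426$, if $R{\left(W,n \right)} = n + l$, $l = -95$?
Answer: $36514$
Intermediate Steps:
$R{\left(W,n \right)} = -95 + n$ ($R{\left(W,n \right)} = n - 95 = -95 + n$)
$R{\left(69,183 \right)} - -36426 = \left(-95 + 183\right) - -36426 = 88 + 36426 = 36514$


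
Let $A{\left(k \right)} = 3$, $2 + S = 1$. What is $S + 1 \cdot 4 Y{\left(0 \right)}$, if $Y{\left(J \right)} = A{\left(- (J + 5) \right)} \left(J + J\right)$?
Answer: $-1$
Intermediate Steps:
$S = -1$ ($S = -2 + 1 = -1$)
$Y{\left(J \right)} = 6 J$ ($Y{\left(J \right)} = 3 \left(J + J\right) = 3 \cdot 2 J = 6 J$)
$S + 1 \cdot 4 Y{\left(0 \right)} = -1 + 1 \cdot 4 \cdot 6 \cdot 0 = -1 + 4 \cdot 0 = -1 + 0 = -1$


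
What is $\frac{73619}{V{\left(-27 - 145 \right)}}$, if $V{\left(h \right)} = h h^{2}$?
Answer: $- \frac{73619}{5088448} \approx -0.014468$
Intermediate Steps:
$V{\left(h \right)} = h^{3}$
$\frac{73619}{V{\left(-27 - 145 \right)}} = \frac{73619}{\left(-27 - 145\right)^{3}} = \frac{73619}{\left(-172\right)^{3}} = \frac{73619}{-5088448} = 73619 \left(- \frac{1}{5088448}\right) = - \frac{73619}{5088448}$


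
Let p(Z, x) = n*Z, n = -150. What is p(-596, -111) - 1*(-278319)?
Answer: 367719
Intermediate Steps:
p(Z, x) = -150*Z
p(-596, -111) - 1*(-278319) = -150*(-596) - 1*(-278319) = 89400 + 278319 = 367719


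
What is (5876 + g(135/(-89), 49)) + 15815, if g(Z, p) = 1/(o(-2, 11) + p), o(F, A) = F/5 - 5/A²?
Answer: 637238803/29378 ≈ 21691.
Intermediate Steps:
o(F, A) = -5/A² + F/5 (o(F, A) = F*(⅕) - 5/A² = F/5 - 5/A² = -5/A² + F/5)
g(Z, p) = 1/(-267/605 + p) (g(Z, p) = 1/((-5/11² + (⅕)*(-2)) + p) = 1/((-5*1/121 - ⅖) + p) = 1/((-5/121 - ⅖) + p) = 1/(-267/605 + p))
(5876 + g(135/(-89), 49)) + 15815 = (5876 + 605/(-267 + 605*49)) + 15815 = (5876 + 605/(-267 + 29645)) + 15815 = (5876 + 605/29378) + 15815 = 172625733/29378 + 15815 = 637238803/29378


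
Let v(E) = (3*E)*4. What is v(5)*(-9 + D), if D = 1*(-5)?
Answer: -840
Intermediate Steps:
D = -5
v(E) = 12*E
v(5)*(-9 + D) = (12*5)*(-9 - 5) = 60*(-14) = -840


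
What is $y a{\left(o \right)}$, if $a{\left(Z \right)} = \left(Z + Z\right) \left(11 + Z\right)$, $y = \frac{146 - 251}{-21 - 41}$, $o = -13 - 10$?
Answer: $\frac{28980}{31} \approx 934.84$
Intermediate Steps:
$o = -23$
$y = \frac{105}{62}$ ($y = - \frac{105}{-62} = \left(-105\right) \left(- \frac{1}{62}\right) = \frac{105}{62} \approx 1.6935$)
$a{\left(Z \right)} = 2 Z \left(11 + Z\right)$
$y a{\left(o \right)} = \frac{105 \cdot 2 \left(-23\right) \left(11 - 23\right)}{62} = \frac{105 \cdot 2 \left(-23\right) \left(-12\right)}{62} = \frac{105}{62} \cdot 552 = \frac{28980}{31}$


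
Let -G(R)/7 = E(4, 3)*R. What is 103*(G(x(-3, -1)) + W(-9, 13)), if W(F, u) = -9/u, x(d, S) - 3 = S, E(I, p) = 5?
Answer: -94657/13 ≈ -7281.3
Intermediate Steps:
x(d, S) = 3 + S
G(R) = -35*R
103*(G(x(-3, -1)) + W(-9, 13)) = 103*(-35*(3 - 1) - 9/13) = 103*(-35*2 - 9*1/13) = 103*(-70 - 9/13) = 103*(-919/13) = -94657/13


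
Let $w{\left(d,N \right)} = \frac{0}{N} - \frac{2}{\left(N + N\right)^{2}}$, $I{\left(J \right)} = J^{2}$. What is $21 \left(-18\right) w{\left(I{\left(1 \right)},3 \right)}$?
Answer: $21$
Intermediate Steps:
$w{\left(d,N \right)} = - \frac{1}{2 N^{2}}$ ($w{\left(d,N \right)} = 0 - \frac{2}{\left(2 N\right)^{2}} = 0 - \frac{2}{4 N^{2}} = 0 - 2 \frac{1}{4 N^{2}} = 0 - \frac{1}{2 N^{2}} = - \frac{1}{2 N^{2}}$)
$21 \left(-18\right) w{\left(I{\left(1 \right)},3 \right)} = 21 \left(-18\right) \left(- \frac{1}{2 \cdot 9}\right) = - 378 \left(\left(- \frac{1}{2}\right) \frac{1}{9}\right) = \left(-378\right) \left(- \frac{1}{18}\right) = 21$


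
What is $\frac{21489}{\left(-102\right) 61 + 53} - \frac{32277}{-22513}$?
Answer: $- \frac{284665044}{138882697} \approx -2.0497$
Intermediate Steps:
$\frac{21489}{\left(-102\right) 61 + 53} - \frac{32277}{-22513} = \frac{21489}{-6222 + 53} - - \frac{32277}{22513} = \frac{21489}{-6169} + \frac{32277}{22513} = 21489 \left(- \frac{1}{6169}\right) + \frac{32277}{22513} = - \frac{21489}{6169} + \frac{32277}{22513} = - \frac{284665044}{138882697}$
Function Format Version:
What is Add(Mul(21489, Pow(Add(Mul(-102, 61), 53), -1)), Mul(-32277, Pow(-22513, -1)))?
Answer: Rational(-284665044, 138882697) ≈ -2.0497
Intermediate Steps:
Add(Mul(21489, Pow(Add(Mul(-102, 61), 53), -1)), Mul(-32277, Pow(-22513, -1))) = Add(Mul(21489, Pow(Add(-6222, 53), -1)), Mul(-32277, Rational(-1, 22513))) = Add(Mul(21489, Pow(-6169, -1)), Rational(32277, 22513)) = Add(Mul(21489, Rational(-1, 6169)), Rational(32277, 22513)) = Add(Rational(-21489, 6169), Rational(32277, 22513)) = Rational(-284665044, 138882697)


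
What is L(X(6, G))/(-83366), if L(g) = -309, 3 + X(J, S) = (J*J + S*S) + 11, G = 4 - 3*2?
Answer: 309/83366 ≈ 0.0037065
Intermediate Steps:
G = -2 (G = 4 - 6 = -2)
X(J, S) = 8 + J**2 + S**2 (X(J, S) = -3 + ((J*J + S*S) + 11) = -3 + ((J**2 + S**2) + 11) = -3 + (11 + J**2 + S**2) = 8 + J**2 + S**2)
L(X(6, G))/(-83366) = -309/(-83366) = -309*(-1/83366) = 309/83366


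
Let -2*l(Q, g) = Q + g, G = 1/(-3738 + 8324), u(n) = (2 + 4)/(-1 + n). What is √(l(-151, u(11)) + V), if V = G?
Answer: √39539139130/22930 ≈ 8.6718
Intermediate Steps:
u(n) = 6/(-1 + n)
G = 1/4586 ≈ 0.00021805
V = 1/4586 ≈ 0.00021805
l(Q, g) = -Q/2 - g/2 (l(Q, g) = -(Q + g)/2 = -Q/2 - g/2)
√(l(-151, u(11)) + V) = √((-½*(-151) - 3/(-1 + 11)) + 1/4586) = √((151/2 - 3/10) + 1/4586) = √(376/5 + 1/4586) = √(1724341/22930) = √39539139130/22930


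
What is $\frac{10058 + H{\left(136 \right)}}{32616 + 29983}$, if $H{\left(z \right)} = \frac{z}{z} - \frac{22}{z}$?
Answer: $\frac{684001}{4256732} \approx 0.16069$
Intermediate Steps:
$H{\left(z \right)} = 1 - \frac{22}{z}$
$\frac{10058 + H{\left(136 \right)}}{32616 + 29983} = \frac{10058 + \frac{-22 + 136}{136}}{32616 + 29983} = \frac{10058 + \frac{1}{136} \cdot 114}{62599} = \left(10058 + \frac{57}{68}\right) \frac{1}{62599} = \frac{684001}{68} \cdot \frac{1}{62599} = \frac{684001}{4256732}$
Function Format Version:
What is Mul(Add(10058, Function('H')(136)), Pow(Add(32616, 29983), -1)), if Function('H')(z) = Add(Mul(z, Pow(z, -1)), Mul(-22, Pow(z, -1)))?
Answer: Rational(684001, 4256732) ≈ 0.16069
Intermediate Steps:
Function('H')(z) = Add(1, Mul(-22, Pow(z, -1)))
Mul(Add(10058, Function('H')(136)), Pow(Add(32616, 29983), -1)) = Mul(Add(10058, Mul(Pow(136, -1), Add(-22, 136))), Pow(Add(32616, 29983), -1)) = Mul(Add(10058, Mul(Rational(1, 136), 114)), Pow(62599, -1)) = Mul(Add(10058, Rational(57, 68)), Rational(1, 62599)) = Mul(Rational(684001, 68), Rational(1, 62599)) = Rational(684001, 4256732)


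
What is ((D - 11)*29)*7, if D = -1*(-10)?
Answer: -203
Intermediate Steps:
D = 10
((D - 11)*29)*7 = ((10 - 11)*29)*7 = -1*29*7 = -29*7 = -203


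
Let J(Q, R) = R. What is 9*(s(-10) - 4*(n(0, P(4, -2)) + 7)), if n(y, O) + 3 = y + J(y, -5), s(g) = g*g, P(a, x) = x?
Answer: 936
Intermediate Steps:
s(g) = g²
n(y, O) = -8 + y (n(y, O) = -3 + (y - 5) = -3 + (-5 + y) = -8 + y)
9*(s(-10) - 4*(n(0, P(4, -2)) + 7)) = 9*((-10)² - 4*((-8 + 0) + 7)) = 9*(100 - 4*(-8 + 7)) = 9*(100 - 4*(-1)) = 9*(100 + 4) = 9*104 = 936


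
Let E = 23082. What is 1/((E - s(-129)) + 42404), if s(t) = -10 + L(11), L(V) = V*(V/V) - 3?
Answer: 1/65488 ≈ 1.5270e-5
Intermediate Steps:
L(V) = -3 + V (L(V) = V*1 - 3 = V - 3 = -3 + V)
s(t) = -2 (s(t) = -10 + (-3 + 11) = -10 + 8 = -2)
1/((E - s(-129)) + 42404) = 1/((23082 - 1*(-2)) + 42404) = 1/((23082 + 2) + 42404) = 1/(23084 + 42404) = 1/65488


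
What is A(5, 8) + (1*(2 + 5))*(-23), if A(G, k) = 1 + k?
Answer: -152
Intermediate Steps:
A(5, 8) + (1*(2 + 5))*(-23) = (1 + 8) + (1*(2 + 5))*(-23) = 9 + (1*7)*(-23) = 9 + 7*(-23) = 9 - 161 = -152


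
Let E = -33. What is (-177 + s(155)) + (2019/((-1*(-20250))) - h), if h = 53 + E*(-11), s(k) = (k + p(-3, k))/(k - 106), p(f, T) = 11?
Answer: -194981273/330750 ≈ -589.51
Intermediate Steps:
s(k) = (11 + k)/(-106 + k) (s(k) = (k + 11)/(k - 106) = (11 + k)/(-106 + k))
h = 416 (h = 53 - 33*(-11) = 53 + 363 = 416)
(-177 + s(155)) + (2019/((-1*(-20250))) - h) = (-177 + (11 + 155)/(-106 + 155)) + (2019/((-1*(-20250))) - 1*416) = (-177 + 166/49) + (2019/20250 - 416) = (-177 + (1/49)*166) + (2019*(1/20250) - 416) = (-177 + 166/49) + (673/6750 - 416) = -8507/49 - 2807327/6750 = -194981273/330750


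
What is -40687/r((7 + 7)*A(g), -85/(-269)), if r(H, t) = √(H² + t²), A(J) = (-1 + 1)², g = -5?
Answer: -10944803/85 ≈ -1.2876e+5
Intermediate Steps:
A(J) = 0 (A(J) = 0² = 0)
-40687/r((7 + 7)*A(g), -85/(-269)) = -40687/√(((7 + 7)*0)² + (-85/(-269))²) = -40687/√((14*0)² + (-85*(-1/269))²) = -40687/√(0² + (85/269)²) = -40687/√(0 + 7225/72361) = -40687/(√(7225/72361)) = -40687/85/269 = -40687*269/85 = -10944803/85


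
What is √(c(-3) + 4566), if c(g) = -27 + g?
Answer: 18*√14 ≈ 67.350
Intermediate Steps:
√(c(-3) + 4566) = √((-27 - 3) + 4566) = √(-30 + 4566) = √4536 = 18*√14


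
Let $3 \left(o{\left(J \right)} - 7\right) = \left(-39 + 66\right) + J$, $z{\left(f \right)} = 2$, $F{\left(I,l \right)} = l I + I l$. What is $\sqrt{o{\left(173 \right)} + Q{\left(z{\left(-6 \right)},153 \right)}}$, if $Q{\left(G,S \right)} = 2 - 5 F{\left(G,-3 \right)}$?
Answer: $\frac{\sqrt{1221}}{3} \approx 11.648$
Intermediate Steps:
$F{\left(I,l \right)} = 2 I l$ ($F{\left(I,l \right)} = I l + I l = 2 I l$)
$o{\left(J \right)} = 16 + \frac{J}{3}$ ($o{\left(J \right)} = 7 + \frac{\left(-39 + 66\right) + J}{3} = 7 + \frac{27 + J}{3} = 7 + \left(9 + \frac{J}{3}\right) = 16 + \frac{J}{3}$)
$Q{\left(G,S \right)} = 2 + 30 G$ ($Q{\left(G,S \right)} = 2 - 5 \cdot 2 G \left(-3\right) = 2 - 5 \left(- 6 G\right) = 2 + 30 G$)
$\sqrt{o{\left(173 \right)} + Q{\left(z{\left(-6 \right)},153 \right)}} = \sqrt{\left(16 + \frac{1}{3} \cdot 173\right) + \left(2 + 30 \cdot 2\right)} = \sqrt{\left(16 + \frac{173}{3}\right) + \left(2 + 60\right)} = \sqrt{\frac{221}{3} + 62} = \sqrt{\frac{407}{3}} = \frac{\sqrt{1221}}{3}$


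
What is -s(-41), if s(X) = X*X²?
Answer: 68921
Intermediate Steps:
s(X) = X³
-s(-41) = -1*(-41)³ = -1*(-68921) = 68921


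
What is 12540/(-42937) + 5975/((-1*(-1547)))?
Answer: 237149195/66423539 ≈ 3.5703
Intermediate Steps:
12540/(-42937) + 5975/((-1*(-1547))) = 12540*(-1/42937) + 5975/1547 = -12540/42937 + 5975*(1/1547) = -12540/42937 + 5975/1547 = 237149195/66423539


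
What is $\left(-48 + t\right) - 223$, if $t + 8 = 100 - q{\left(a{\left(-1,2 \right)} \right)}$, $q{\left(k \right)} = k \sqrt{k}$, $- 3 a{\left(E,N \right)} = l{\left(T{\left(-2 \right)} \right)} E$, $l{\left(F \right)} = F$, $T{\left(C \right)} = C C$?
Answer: $-179 - \frac{8 \sqrt{3}}{9} \approx -180.54$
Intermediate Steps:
$T{\left(C \right)} = C^{2}$
$a{\left(E,N \right)} = - \frac{4 E}{3}$ ($a{\left(E,N \right)} = - \frac{\left(-2\right)^{2} E}{3} = - \frac{4 E}{3}$)
$q{\left(k \right)} = k^{\frac{3}{2}}$
$t = 92 - \frac{8 \sqrt{3}}{9}$ ($t = -8 + \left(100 - \left(\left(- \frac{4}{3}\right) \left(-1\right)\right)^{\frac{3}{2}}\right) = -8 + \left(100 - \left(\frac{4}{3}\right)^{\frac{3}{2}}\right) = -8 + \left(100 - \frac{8 \sqrt{3}}{9}\right) = 92 - \frac{8 \sqrt{3}}{9} \approx 90.46$)
$\left(-48 + t\right) - 223 = \left(-48 + \left(92 - \frac{8 \sqrt{3}}{9}\right)\right) - 223 = \left(44 - \frac{8 \sqrt{3}}{9}\right) - 223 = -179 - \frac{8 \sqrt{3}}{9}$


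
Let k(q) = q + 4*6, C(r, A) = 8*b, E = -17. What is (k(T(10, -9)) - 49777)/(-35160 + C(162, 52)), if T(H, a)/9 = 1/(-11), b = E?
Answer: 136823/97064 ≈ 1.4096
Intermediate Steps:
b = -17
T(H, a) = -9/11 (T(H, a) = 9/(-11) = 9*(-1/11) = -9/11)
C(r, A) = -136 (C(r, A) = 8*(-17) = -136)
k(q) = 24 + q (k(q) = q + 24 = 24 + q)
(k(T(10, -9)) - 49777)/(-35160 + C(162, 52)) = ((24 - 9/11) - 49777)/(-35160 - 136) = (255/11 - 49777)/(-35296) = -547292/11*(-1/35296) = 136823/97064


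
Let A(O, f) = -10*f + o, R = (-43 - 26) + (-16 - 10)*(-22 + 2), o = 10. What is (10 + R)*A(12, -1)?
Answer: 9220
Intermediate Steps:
R = 451 (R = -69 - 26*(-20) = -69 + 520 = 451)
A(O, f) = 10 - 10*f (A(O, f) = -10*f + 10 = 10 - 10*f)
(10 + R)*A(12, -1) = (10 + 451)*(10 - 10*(-1)) = 461*(10 + 10) = 461*20 = 9220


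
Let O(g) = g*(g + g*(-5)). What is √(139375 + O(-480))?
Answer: 5*I*√31289 ≈ 884.43*I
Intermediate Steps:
O(g) = -4*g² (O(g) = g*(g - 5*g) = g*(-4*g) = -4*g²)
√(139375 + O(-480)) = √(139375 - 4*(-480)²) = √(139375 - 4*230400) = √(139375 - 921600) = √(-782225) = 5*I*√31289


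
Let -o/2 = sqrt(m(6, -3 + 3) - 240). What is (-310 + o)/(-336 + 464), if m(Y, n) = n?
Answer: -155/64 - I*sqrt(15)/16 ≈ -2.4219 - 0.24206*I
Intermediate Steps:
o = -8*I*sqrt(15) (o = -2*sqrt((-3 + 3) - 240) = -2*sqrt(0 - 240) = -8*I*sqrt(15) ≈ -30.984*I)
(-310 + o)/(-336 + 464) = (-310 - 8*I*sqrt(15))/(-336 + 464) = (-310 - 8*I*sqrt(15))/128 = (-310 - 8*I*sqrt(15))*(1/128) = -155/64 - I*sqrt(15)/16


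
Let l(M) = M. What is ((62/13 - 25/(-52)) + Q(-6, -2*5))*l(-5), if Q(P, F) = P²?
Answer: -825/4 ≈ -206.25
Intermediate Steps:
((62/13 - 25/(-52)) + Q(-6, -2*5))*l(-5) = ((62/13 - 25/(-52)) + (-6)²)*(-5) = ((62*(1/13) - 25*(-1/52)) + 36)*(-5) = ((62/13 + 25/52) + 36)*(-5) = (21/4 + 36)*(-5) = (165/4)*(-5) = -825/4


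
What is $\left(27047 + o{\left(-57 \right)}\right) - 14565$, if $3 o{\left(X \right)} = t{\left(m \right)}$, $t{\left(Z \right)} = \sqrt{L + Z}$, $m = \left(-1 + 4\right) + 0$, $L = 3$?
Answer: $12482 + \frac{\sqrt{6}}{3} \approx 12483.0$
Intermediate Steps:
$m = 3$ ($m = 3 + 0 = 3$)
$t{\left(Z \right)} = \sqrt{3 + Z}$
$o{\left(X \right)} = \frac{\sqrt{6}}{3}$ ($o{\left(X \right)} = \frac{\sqrt{3 + 3}}{3} = \frac{\sqrt{6}}{3}$)
$\left(27047 + o{\left(-57 \right)}\right) - 14565 = \left(27047 + \frac{\sqrt{6}}{3}\right) - 14565 = 12482 + \frac{\sqrt{6}}{3}$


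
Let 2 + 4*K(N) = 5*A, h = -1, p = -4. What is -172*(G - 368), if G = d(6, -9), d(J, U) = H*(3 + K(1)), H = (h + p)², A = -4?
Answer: 74046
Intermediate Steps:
H = 25 (H = (-1 - 4)² = (-5)² = 25)
K(N) = -11/2 (K(N) = -½ + (5*(-4))/4 = -½ + (¼)*(-20) = -½ - 5 = -11/2)
d(J, U) = -125/2 (d(J, U) = 25*(3 - 11/2) = 25*(-5/2) = -125/2)
G = -125/2 ≈ -62.500
-172*(G - 368) = -172*(-125/2 - 368) = -172*(-861/2) = 74046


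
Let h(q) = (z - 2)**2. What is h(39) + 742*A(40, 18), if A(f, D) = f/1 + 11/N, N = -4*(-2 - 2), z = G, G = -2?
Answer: 241649/8 ≈ 30206.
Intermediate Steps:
z = -2
N = 16 (N = -4*(-4) = 16)
A(f, D) = 11/16 + f (A(f, D) = f/1 + 11/16 = f*1 + 11*(1/16) = f + 11/16 = 11/16 + f)
h(q) = 16 (h(q) = (-2 - 2)**2 = (-4)**2 = 16)
h(39) + 742*A(40, 18) = 16 + 742*(11/16 + 40) = 16 + 742*(651/16) = 16 + 241521/8 = 241649/8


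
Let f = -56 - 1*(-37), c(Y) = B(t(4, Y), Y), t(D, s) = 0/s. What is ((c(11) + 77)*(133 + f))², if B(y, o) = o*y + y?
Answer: 77053284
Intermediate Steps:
t(D, s) = 0
B(y, o) = y + o*y
c(Y) = 0 (c(Y) = 0*(1 + Y) = 0)
f = -19 (f = -56 + 37 = -19)
((c(11) + 77)*(133 + f))² = ((0 + 77)*(133 - 19))² = (77*114)² = 8778² = 77053284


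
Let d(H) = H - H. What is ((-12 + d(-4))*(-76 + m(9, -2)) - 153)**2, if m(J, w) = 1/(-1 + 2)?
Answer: 558009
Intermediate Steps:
m(J, w) = 1 (m(J, w) = 1/1 = 1)
d(H) = 0
((-12 + d(-4))*(-76 + m(9, -2)) - 153)**2 = ((-12 + 0)*(-76 + 1) - 153)**2 = (-12*(-75) - 153)**2 = (900 - 153)**2 = 747**2 = 558009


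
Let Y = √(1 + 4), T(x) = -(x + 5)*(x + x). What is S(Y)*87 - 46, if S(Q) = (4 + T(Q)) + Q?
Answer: -568 - 783*√5 ≈ -2318.8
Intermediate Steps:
T(x) = -2*x*(5 + x) (T(x) = -(5 + x)*2*x = -2*x*(5 + x))
Y = √5 ≈ 2.2361
S(Q) = 4 + Q - 2*Q*(5 + Q) (S(Q) = (4 - 2*Q*(5 + Q)) + Q = 4 + Q - 2*Q*(5 + Q))
S(Y)*87 - 46 = (4 + √5 - 2*√5*(5 + √5))*87 - 46 = (348 + 87*√5 - 174*√5*(5 + √5)) - 46 = 302 + 87*√5 - 174*√5*(5 + √5)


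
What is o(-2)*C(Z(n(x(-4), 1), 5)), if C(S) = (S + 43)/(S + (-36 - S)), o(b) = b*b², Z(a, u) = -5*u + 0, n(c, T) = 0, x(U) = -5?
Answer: 4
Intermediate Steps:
Z(a, u) = -5*u
o(b) = b³
C(S) = -43/36 - S/36 (C(S) = (43 + S)/(-36) = (43 + S)*(-1/36) = -43/36 - S/36)
o(-2)*C(Z(n(x(-4), 1), 5)) = (-2)³*(-43/36 - (-5)*5/36) = -8*(-43/36 - 1/36*(-25)) = -8*(-43/36 + 25/36) = -8*(-½) = 4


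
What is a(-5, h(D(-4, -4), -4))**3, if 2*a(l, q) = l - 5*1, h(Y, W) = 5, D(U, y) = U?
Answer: -125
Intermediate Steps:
a(l, q) = -5/2 + l/2 (a(l, q) = (l - 5*1)/2 = (l - 5)/2 = (-5 + l)/2 = -5/2 + l/2)
a(-5, h(D(-4, -4), -4))**3 = (-5/2 + (1/2)*(-5))**3 = (-5/2 - 5/2)**3 = (-5)**3 = -125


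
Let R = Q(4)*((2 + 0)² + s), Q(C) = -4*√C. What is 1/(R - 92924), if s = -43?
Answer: -1/92612 ≈ -1.0798e-5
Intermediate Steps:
R = 312 (R = (-4*√4)*((2 + 0)² - 43) = (-4*2)*(2² - 43) = -8*(4 - 43) = -8*(-39) = 312)
1/(R - 92924) = 1/(312 - 92924) = 1/(-92612) = -1/92612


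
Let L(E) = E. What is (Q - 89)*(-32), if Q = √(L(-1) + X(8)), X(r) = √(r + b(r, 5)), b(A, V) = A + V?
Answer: 2848 - 32*√(-1 + √21) ≈ 2787.4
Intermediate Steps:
X(r) = √(5 + 2*r) (X(r) = √(r + (r + 5)) = √(r + (5 + r)) = √(5 + 2*r))
Q = √(-1 + √21) (Q = √(-1 + √(5 + 2*8)) = √(-1 + √(5 + 16)) = √(-1 + √21) ≈ 1.8928)
(Q - 89)*(-32) = (√(-1 + √21) - 89)*(-32) = (-89 + √(-1 + √21))*(-32) = 2848 - 32*√(-1 + √21)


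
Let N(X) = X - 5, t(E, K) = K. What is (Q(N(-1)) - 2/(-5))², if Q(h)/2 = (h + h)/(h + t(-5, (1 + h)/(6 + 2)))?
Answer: 1136356/70225 ≈ 16.182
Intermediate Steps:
N(X) = -5 + X
Q(h) = 4*h/(⅛ + 9*h/8) (Q(h) = 2*((h + h)/(h + (1 + h)/(6 + 2))) = 2*((2*h)/(h + (1 + h)/8)) = 2*((2*h)/(h + (1 + h)*(⅛))) = 2*((2*h)/(h + (⅛ + h/8))) = 2*((2*h)/(⅛ + 9*h/8)) = 2*(2*h/(⅛ + 9*h/8)) = 4*h/(⅛ + 9*h/8))
(Q(N(-1)) - 2/(-5))² = (32*(-5 - 1)/(1 + 9*(-5 - 1)) - 2/(-5))² = (32*(-6)/(1 + 9*(-6)) - 2*(-⅕))² = (32*(-6)/(1 - 54) + ⅖)² = (32*(-6)/(-53) + ⅖)² = (32*(-6)*(-1/53) + ⅖)² = (192/53 + ⅖)² = (1066/265)² = 1136356/70225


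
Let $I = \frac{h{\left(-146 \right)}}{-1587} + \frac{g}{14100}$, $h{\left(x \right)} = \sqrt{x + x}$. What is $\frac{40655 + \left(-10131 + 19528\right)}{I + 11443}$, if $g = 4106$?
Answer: $\frac{7966397338388223751800}{1821341896494875587769} + \frac{877332227580000 i \sqrt{73}}{1821341896494875587769} \approx 4.3739 + 4.1156 \cdot 10^{-6} i$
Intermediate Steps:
$h{\left(x \right)} = \sqrt{2} \sqrt{x}$ ($h{\left(x \right)} = \sqrt{2 x} = \sqrt{2} \sqrt{x}$)
$I = \frac{2053}{7050} - \frac{2 i \sqrt{73}}{1587}$ ($I = \frac{\sqrt{2} \sqrt{-146}}{-1587} + \frac{4106}{14100} = \sqrt{2} i \sqrt{146} \left(- \frac{1}{1587}\right) + 4106 \cdot \frac{1}{14100} = 2 i \sqrt{73} \left(- \frac{1}{1587}\right) + \frac{2053}{7050} = - \frac{2 i \sqrt{73}}{1587} + \frac{2053}{7050} = \frac{2053}{7050} - \frac{2 i \sqrt{73}}{1587} \approx 0.29121 - 0.010767 i$)
$\frac{40655 + \left(-10131 + 19528\right)}{I + 11443} = \frac{40655 + \left(-10131 + 19528\right)}{\left(\frac{2053}{7050} - \frac{2 i \sqrt{73}}{1587}\right) + 11443} = \frac{40655 + 9397}{\frac{80675203}{7050} - \frac{2 i \sqrt{73}}{1587}} = \frac{50052}{\frac{80675203}{7050} - \frac{2 i \sqrt{73}}{1587}}$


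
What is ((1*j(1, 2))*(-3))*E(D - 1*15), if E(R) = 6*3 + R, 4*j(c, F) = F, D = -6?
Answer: 9/2 ≈ 4.5000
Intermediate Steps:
j(c, F) = F/4
E(R) = 18 + R
((1*j(1, 2))*(-3))*E(D - 1*15) = ((1*((1/4)*2))*(-3))*(18 + (-6 - 1*15)) = ((1*(1/2))*(-3))*(18 + (-6 - 15)) = ((1/2)*(-3))*(18 - 21) = -3/2*(-3) = 9/2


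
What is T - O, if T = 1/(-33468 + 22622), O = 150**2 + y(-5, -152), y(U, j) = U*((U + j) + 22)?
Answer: -251356051/10846 ≈ -23175.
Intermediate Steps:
y(U, j) = U*(22 + U + j)
O = 23175 (O = 150**2 - 5*(22 - 5 - 152) = 22500 - 5*(-135) = 22500 + 675 = 23175)
T = -1/10846 (T = 1/(-10846) = -1/10846 ≈ -9.2200e-5)
T - O = -1/10846 - 1*23175 = -1/10846 - 23175 = -251356051/10846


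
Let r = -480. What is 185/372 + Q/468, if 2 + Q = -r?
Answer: 22033/14508 ≈ 1.5187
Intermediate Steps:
Q = 478 (Q = -2 - 1*(-480) = -2 + 480 = 478)
185/372 + Q/468 = 185/372 + 478/468 = 185*(1/372) + 478*(1/468) = 185/372 + 239/234 = 22033/14508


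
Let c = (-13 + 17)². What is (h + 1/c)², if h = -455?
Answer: 52983841/256 ≈ 2.0697e+5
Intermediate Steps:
c = 16 (c = 4² = 16)
(h + 1/c)² = (-455 + 1/16)² = (-7279/16)² = 52983841/256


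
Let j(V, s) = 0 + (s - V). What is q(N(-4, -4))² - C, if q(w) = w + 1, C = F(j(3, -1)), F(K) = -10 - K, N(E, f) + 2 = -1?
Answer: 10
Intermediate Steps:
N(E, f) = -3 (N(E, f) = -2 - 1 = -3)
j(V, s) = s - V
C = -6 (C = -10 - (-1 - 1*3) = -10 - (-1 - 3) = -10 - 1*(-4) = -10 + 4 = -6)
q(w) = 1 + w
q(N(-4, -4))² - C = (1 - 3)² - 1*(-6) = (-2)² + 6 = 4 + 6 = 10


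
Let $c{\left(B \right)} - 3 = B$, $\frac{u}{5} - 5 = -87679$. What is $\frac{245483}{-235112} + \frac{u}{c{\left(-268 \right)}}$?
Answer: $\frac{20600198889}{12460936} \approx 1653.2$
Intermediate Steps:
$u = -438370$ ($u = 25 + 5 \left(-87679\right) = 25 - 438395 = -438370$)
$c{\left(B \right)} = 3 + B$
$\frac{245483}{-235112} + \frac{u}{c{\left(-268 \right)}} = \frac{245483}{-235112} - \frac{438370}{3 - 268} = 245483 \left(- \frac{1}{235112}\right) - \frac{438370}{-265} = - \frac{245483}{235112} - - \frac{87674}{53} = - \frac{245483}{235112} + \frac{87674}{53} = \frac{20600198889}{12460936}$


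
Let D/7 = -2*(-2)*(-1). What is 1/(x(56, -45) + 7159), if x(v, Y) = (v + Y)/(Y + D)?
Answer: 73/522596 ≈ 0.00013969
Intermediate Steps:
D = -28 (D = 7*(-2*(-2)*(-1)) = 7*(4*(-1)) = 7*(-4) = -28)
x(v, Y) = (Y + v)/(-28 + Y) (x(v, Y) = (v + Y)/(Y - 28) = (Y + v)/(-28 + Y))
1/(x(56, -45) + 7159) = 1/((-45 + 56)/(-28 - 45) + 7159) = 1/(11/(-73) + 7159) = 1/(-1/73*11 + 7159) = 1/(-11/73 + 7159) = 1/(522596/73) = 73/522596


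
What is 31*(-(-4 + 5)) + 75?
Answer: 44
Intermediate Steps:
31*(-(-4 + 5)) + 75 = 31*(-1*1) + 75 = 31*(-1) + 75 = -31 + 75 = 44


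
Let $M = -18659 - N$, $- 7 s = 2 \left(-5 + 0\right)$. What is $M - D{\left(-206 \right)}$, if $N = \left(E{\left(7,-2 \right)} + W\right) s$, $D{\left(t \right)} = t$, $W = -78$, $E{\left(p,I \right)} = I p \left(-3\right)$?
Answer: $- \frac{128811}{7} \approx -18402.0$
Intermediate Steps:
$E{\left(p,I \right)} = - 3 I p$
$s = \frac{10}{7}$ ($s = - \frac{2 \left(-5 + 0\right)}{7} = - \frac{2 \left(-5\right)}{7} = \left(- \frac{1}{7}\right) \left(-10\right) = \frac{10}{7} \approx 1.4286$)
$N = - \frac{360}{7}$ ($N = \left(\left(-3\right) \left(-2\right) 7 - 78\right) \frac{10}{7} = \left(42 - 78\right) \frac{10}{7} = \left(-36\right) \frac{10}{7} = - \frac{360}{7} \approx -51.429$)
$M = - \frac{130253}{7}$ ($M = -18659 - - \frac{360}{7} = -18659 + \frac{360}{7} = - \frac{130253}{7} \approx -18608.0$)
$M - D{\left(-206 \right)} = - \frac{130253}{7} - -206 = - \frac{130253}{7} + 206 = - \frac{128811}{7}$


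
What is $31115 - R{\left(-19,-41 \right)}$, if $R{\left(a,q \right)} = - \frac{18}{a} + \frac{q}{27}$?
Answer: $\frac{15962288}{513} \approx 31116.0$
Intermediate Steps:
$R{\left(a,q \right)} = - \frac{18}{a} + \frac{q}{27}$ ($R{\left(a,q \right)} = - \frac{18}{a} + q \frac{1}{27} = - \frac{18}{a} + \frac{q}{27}$)
$31115 - R{\left(-19,-41 \right)} = 31115 - \left(- \frac{18}{-19} + \frac{1}{27} \left(-41\right)\right) = 31115 - \left(\left(-18\right) \left(- \frac{1}{19}\right) - \frac{41}{27}\right) = 31115 - \left(\frac{18}{19} - \frac{41}{27}\right) = 31115 - - \frac{293}{513} = 31115 + \frac{293}{513} = \frac{15962288}{513}$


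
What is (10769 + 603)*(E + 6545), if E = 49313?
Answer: 635217176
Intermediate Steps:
(10769 + 603)*(E + 6545) = (10769 + 603)*(49313 + 6545) = 11372*55858 = 635217176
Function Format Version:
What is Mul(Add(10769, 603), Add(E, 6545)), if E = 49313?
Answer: 635217176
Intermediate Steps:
Mul(Add(10769, 603), Add(E, 6545)) = Mul(Add(10769, 603), Add(49313, 6545)) = Mul(11372, 55858) = 635217176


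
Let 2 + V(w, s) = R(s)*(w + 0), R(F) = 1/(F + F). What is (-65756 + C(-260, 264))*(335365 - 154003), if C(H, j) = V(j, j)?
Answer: -11925911715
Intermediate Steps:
R(F) = 1/(2*F)
V(w, s) = -2 + w/(2*s) (V(w, s) = -2 + (1/(2*s))*(w + 0) = -2 + (1/(2*s))*w = -2 + w/(2*s))
C(H, j) = -3/2 (C(H, j) = -2 + j/(2*j) = -2 + ½ = -3/2)
(-65756 + C(-260, 264))*(335365 - 154003) = (-65756 - 3/2)*(335365 - 154003) = -131515/2*181362 = -11925911715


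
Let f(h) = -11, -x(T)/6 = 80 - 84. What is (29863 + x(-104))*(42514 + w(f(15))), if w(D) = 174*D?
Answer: 1213412200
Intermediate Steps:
x(T) = 24 (x(T) = -6*(80 - 84) = -6*(-4) = 24)
(29863 + x(-104))*(42514 + w(f(15))) = (29863 + 24)*(42514 + 174*(-11)) = 29887*(42514 - 1914) = 29887*40600 = 1213412200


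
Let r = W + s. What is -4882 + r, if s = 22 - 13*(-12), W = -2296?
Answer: -7000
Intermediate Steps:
s = 178 (s = 22 + 156 = 178)
r = -2118 (r = -2296 + 178 = -2118)
-4882 + r = -4882 - 2118 = -7000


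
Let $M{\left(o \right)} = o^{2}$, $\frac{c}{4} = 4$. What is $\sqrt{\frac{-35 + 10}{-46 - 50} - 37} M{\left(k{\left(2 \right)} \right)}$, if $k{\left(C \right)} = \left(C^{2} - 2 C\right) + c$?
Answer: $\frac{32 i \sqrt{21162}}{3} \approx 1551.7 i$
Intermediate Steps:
$c = 16$ ($c = 4 \cdot 4 = 16$)
$k{\left(C \right)} = 16 + C^{2} - 2 C$ ($k{\left(C \right)} = \left(C^{2} - 2 C\right) + 16 = 16 + C^{2} - 2 C$)
$\sqrt{\frac{-35 + 10}{-46 - 50} - 37} M{\left(k{\left(2 \right)} \right)} = \sqrt{\frac{-35 + 10}{-46 - 50} - 37} \left(16 + 2^{2} - 4\right)^{2} = \sqrt{- \frac{25}{-96} - 37} \left(16 + 4 - 4\right)^{2} = \sqrt{\left(-25\right) \left(- \frac{1}{96}\right) - 37} \cdot 16^{2} = \sqrt{\frac{25}{96} - 37} \cdot 256 = \sqrt{- \frac{3527}{96}} \cdot 256 = \frac{i \sqrt{21162}}{24} \cdot 256 = \frac{32 i \sqrt{21162}}{3}$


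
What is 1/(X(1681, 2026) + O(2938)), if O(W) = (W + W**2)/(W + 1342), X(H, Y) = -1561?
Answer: 2140/976851 ≈ 0.0021907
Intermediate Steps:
O(W) = (W + W**2)/(1342 + W)
1/(X(1681, 2026) + O(2938)) = 1/(-1561 + 2938*(1 + 2938)/(1342 + 2938)) = 1/(-1561 + 2938*2939/4280) = 1/(-1561 + 2938*(1/4280)*2939) = 1/(-1561 + 4317391/2140) = 1/(976851/2140) = 2140/976851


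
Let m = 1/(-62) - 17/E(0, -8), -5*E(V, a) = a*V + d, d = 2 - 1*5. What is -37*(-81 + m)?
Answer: 752543/186 ≈ 4045.9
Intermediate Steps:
d = -3 (d = 2 - 5 = -3)
E(V, a) = ⅗ - V*a/5 (E(V, a) = -(a*V - 3)/5 = -(V*a - 3)/5 = -(-3 + V*a)/5 = ⅗ - V*a/5)
m = -5273/186 (m = 1/(-62) - 17/(⅗ - ⅕*0*(-8)) = 1*(-1/62) - 17/(⅗ + 0) = -1/62 - 17/⅗ = -1/62 - 17*5/3 = -1/62 - 85/3 = -5273/186 ≈ -28.349)
-37*(-81 + m) = -37*(-81 - 5273/186) = -37*(-20339/186) = 752543/186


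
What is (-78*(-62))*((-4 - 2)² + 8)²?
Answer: 9362496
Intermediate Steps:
(-78*(-62))*((-4 - 2)² + 8)² = 4836*((-6)² + 8)² = 4836*(36 + 8)² = 4836*44² = 4836*1936 = 9362496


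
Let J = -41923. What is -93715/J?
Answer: 93715/41923 ≈ 2.2354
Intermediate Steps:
-93715/J = -93715/(-41923) = -93715*(-1/41923) = 93715/41923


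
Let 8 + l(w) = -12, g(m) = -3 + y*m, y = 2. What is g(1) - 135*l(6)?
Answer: 2699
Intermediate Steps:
g(m) = -3 + 2*m
l(w) = -20 (l(w) = -8 - 12 = -20)
g(1) - 135*l(6) = (-3 + 2*1) - 135*(-20) = (-3 + 2) + 2700 = -1 + 2700 = 2699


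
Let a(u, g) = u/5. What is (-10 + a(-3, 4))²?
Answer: 2809/25 ≈ 112.36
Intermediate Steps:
a(u, g) = u/5 (a(u, g) = u*(⅕) = u/5)
(-10 + a(-3, 4))² = (-10 + (⅕)*(-3))² = (-10 - ⅗)² = (-53/5)² = 2809/25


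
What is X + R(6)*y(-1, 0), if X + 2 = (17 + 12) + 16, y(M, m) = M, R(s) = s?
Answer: 37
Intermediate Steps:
X = 43 (X = -2 + ((17 + 12) + 16) = -2 + (29 + 16) = -2 + 45 = 43)
X + R(6)*y(-1, 0) = 43 + 6*(-1) = 43 - 6 = 37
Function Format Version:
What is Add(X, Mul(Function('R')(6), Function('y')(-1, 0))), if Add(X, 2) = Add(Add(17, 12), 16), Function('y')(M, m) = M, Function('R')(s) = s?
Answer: 37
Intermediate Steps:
X = 43 (X = Add(-2, Add(Add(17, 12), 16)) = Add(-2, Add(29, 16)) = Add(-2, 45) = 43)
Add(X, Mul(Function('R')(6), Function('y')(-1, 0))) = Add(43, Mul(6, -1)) = Add(43, -6) = 37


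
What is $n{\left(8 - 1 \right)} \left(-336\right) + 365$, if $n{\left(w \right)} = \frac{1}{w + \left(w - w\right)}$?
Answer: $317$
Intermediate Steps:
$n{\left(w \right)} = \frac{1}{w}$ ($n{\left(w \right)} = \frac{1}{w + 0} = \frac{1}{w}$)
$n{\left(8 - 1 \right)} \left(-336\right) + 365 = \frac{1}{8 - 1} \left(-336\right) + 365 = \frac{1}{7} \left(-336\right) + 365 = -48 + 365 = 317$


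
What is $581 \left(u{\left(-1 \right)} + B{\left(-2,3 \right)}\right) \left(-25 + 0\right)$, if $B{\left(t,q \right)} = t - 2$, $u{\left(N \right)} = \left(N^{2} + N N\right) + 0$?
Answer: $29050$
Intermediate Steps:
$u{\left(N \right)} = 2 N^{2}$ ($u{\left(N \right)} = \left(N^{2} + N^{2}\right) + 0 = 2 N^{2} + 0 = 2 N^{2}$)
$B{\left(t,q \right)} = -2 + t$
$581 \left(u{\left(-1 \right)} + B{\left(-2,3 \right)}\right) \left(-25 + 0\right) = 581 \left(2 \left(-1\right)^{2} - 4\right) \left(-25 + 0\right) = 581 \left(2 \cdot 1 - 4\right) \left(-25\right) = 581 \left(2 - 4\right) \left(-25\right) = 581 \left(\left(-2\right) \left(-25\right)\right) = 581 \cdot 50 = 29050$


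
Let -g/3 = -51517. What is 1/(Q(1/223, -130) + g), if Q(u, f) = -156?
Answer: 1/154395 ≈ 6.4769e-6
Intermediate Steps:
g = 154551 (g = -3*(-51517) = 154551)
1/(Q(1/223, -130) + g) = 1/(-156 + 154551) = 1/154395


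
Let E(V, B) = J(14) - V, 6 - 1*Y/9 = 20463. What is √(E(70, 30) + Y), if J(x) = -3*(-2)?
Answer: I*√184177 ≈ 429.16*I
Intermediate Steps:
Y = -184113 (Y = 54 - 9*20463 = 54 - 184167 = -184113)
J(x) = 6
E(V, B) = 6 - V
√(E(70, 30) + Y) = √((6 - 1*70) - 184113) = √((6 - 70) - 184113) = √(-64 - 184113) = √(-184177) = I*√184177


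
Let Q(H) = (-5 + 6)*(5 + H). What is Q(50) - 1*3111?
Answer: -3056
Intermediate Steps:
Q(H) = 5 + H (Q(H) = 1*(5 + H) = 5 + H)
Q(50) - 1*3111 = (5 + 50) - 1*3111 = 55 - 3111 = -3056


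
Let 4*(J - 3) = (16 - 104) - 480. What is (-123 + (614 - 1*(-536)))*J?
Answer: -142753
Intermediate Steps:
J = -139 (J = 3 + ((16 - 104) - 480)/4 = 3 + (-88 - 480)/4 = 3 + (¼)*(-568) = 3 - 142 = -139)
(-123 + (614 - 1*(-536)))*J = (-123 + (614 - 1*(-536)))*(-139) = (-123 + (614 + 536))*(-139) = (-123 + 1150)*(-139) = 1027*(-139) = -142753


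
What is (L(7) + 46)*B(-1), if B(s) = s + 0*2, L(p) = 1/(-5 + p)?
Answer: -93/2 ≈ -46.500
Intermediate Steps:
B(s) = s (B(s) = s + 0 = s)
(L(7) + 46)*B(-1) = (1/(-5 + 7) + 46)*(-1) = (1/2 + 46)*(-1) = (½ + 46)*(-1) = (93/2)*(-1) = -93/2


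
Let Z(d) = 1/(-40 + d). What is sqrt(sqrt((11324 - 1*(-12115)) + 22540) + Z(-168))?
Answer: sqrt(-13 + 2704*sqrt(45979))/52 ≈ 14.643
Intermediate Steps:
sqrt(sqrt((11324 - 1*(-12115)) + 22540) + Z(-168)) = sqrt(sqrt((11324 - 1*(-12115)) + 22540) + 1/(-40 - 168)) = sqrt(sqrt((11324 + 12115) + 22540) + 1/(-208)) = sqrt(sqrt(23439 + 22540) - 1/208) = sqrt(sqrt(45979) - 1/208) = sqrt(-1/208 + sqrt(45979))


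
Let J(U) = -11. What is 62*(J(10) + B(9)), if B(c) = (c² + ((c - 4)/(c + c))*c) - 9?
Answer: 3937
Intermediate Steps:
B(c) = -11 + c² + c/2 (B(c) = (c² + ((-4 + c)/((2*c)))*c) - 9 = (c² + ((-4 + c)*(1/(2*c)))*c) - 9 = (c² + ((-4 + c)/(2*c))*c) - 9 = (c² + (-2 + c/2)) - 9 = (-2 + c² + c/2) - 9 = -11 + c² + c/2)
62*(J(10) + B(9)) = 62*(-11 + (-11 + 9² + (½)*9)) = 62*(-11 + (-11 + 81 + 9/2)) = 62*(-11 + 149/2) = 62*(127/2) = 3937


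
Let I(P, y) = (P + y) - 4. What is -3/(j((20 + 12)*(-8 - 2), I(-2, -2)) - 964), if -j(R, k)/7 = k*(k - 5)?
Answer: 1/564 ≈ 0.0017731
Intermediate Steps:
I(P, y) = -4 + P + y
j(R, k) = -7*k*(-5 + k) (j(R, k) = -7*k*(k - 5) = -7*k*(-5 + k))
-3/(j((20 + 12)*(-8 - 2), I(-2, -2)) - 964) = -3/(7*(-4 - 2 - 2)*(5 - (-4 - 2 - 2)) - 964) = -3/(7*(-8)*(5 - 1*(-8)) - 964) = -3/(7*(-8)*(5 + 8) - 964) = -3/(7*(-8)*13 - 964) = -3/(-728 - 964) = -3/(-1692) = -3*(-1/1692) = 1/564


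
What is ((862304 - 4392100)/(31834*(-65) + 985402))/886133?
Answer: 882449/240099508616 ≈ 3.6753e-6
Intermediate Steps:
((862304 - 4392100)/(31834*(-65) + 985402))/886133 = -3529796/(-2069210 + 985402)*(1/886133) = -3529796/(-1083808)*(1/886133) = -3529796*(-1/1083808)*(1/886133) = (882449/270952)*(1/886133) = 882449/240099508616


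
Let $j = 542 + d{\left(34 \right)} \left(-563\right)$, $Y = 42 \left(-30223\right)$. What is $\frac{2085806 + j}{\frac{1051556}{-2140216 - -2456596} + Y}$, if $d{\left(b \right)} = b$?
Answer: $- \frac{163505658570}{100400240881} \approx -1.6285$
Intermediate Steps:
$Y = -1269366$
$j = -18600$ ($j = 542 + 34 \left(-563\right) = 542 - 19142 = -18600$)
$\frac{2085806 + j}{\frac{1051556}{-2140216 - -2456596} + Y} = \frac{2085806 - 18600}{\frac{1051556}{-2140216 - -2456596} - 1269366} = \frac{2067206}{\frac{1051556}{-2140216 + 2456596} - 1269366} = \frac{2067206}{\frac{1051556}{316380} - 1269366} = \frac{2067206}{1051556 \cdot \frac{1}{316380} - 1269366} = \frac{2067206}{\frac{262889}{79095} - 1269366} = \frac{2067206}{- \frac{100400240881}{79095}} = 2067206 \left(- \frac{79095}{100400240881}\right) = - \frac{163505658570}{100400240881}$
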